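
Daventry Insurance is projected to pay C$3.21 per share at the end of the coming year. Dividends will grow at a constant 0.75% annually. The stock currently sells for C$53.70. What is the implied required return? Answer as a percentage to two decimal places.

6.73%

Rearranging the constant-growth DDM: r = D₁/P₀ + g.
r = 3.2100 / 53.70 + 0.0075 = 0.05978 + 0.0075 = 0.06728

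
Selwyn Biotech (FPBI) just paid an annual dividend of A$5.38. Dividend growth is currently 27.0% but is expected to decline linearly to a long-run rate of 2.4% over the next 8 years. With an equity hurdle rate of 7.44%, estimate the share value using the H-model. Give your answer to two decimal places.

A$214.35

H-model: P₀ = D₀[(1+g_L) + H(g_S−g_L)]/(r−g_L), with H = 8/2 = 4.
P₀ = 5.38 × [(1+0.024) + 4×(0.27−0.024)] / (0.0744−0.024)
   = 5.38 × 2.0080 / 0.0504 = 214.3460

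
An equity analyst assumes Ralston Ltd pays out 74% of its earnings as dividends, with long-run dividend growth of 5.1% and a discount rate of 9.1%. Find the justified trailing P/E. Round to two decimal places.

19.44

Justified trailing P/E = b(1+g)/(r−g) = 0.74×(1+0.051)/(0.091−0.051) = 19.4435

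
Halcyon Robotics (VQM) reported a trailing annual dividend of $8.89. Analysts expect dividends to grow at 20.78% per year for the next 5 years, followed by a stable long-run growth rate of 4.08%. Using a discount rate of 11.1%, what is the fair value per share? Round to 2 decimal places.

$257.65

Two-stage DDM. Project D₁…D_5 at 0.2078, terminal growth 0.0408, discount at r = 0.111.
D_1 = 10.7373
D_2 = 12.9686
D_3 = 15.6634
D_4 = 18.9183
D_5 = 22.8495
Terminal value at t=5: TV = D_6/(r−g) = 23.7818/(0.111−0.0408) = 338.7716
P₀ = 10.7373/(1+0.111)^1 + 12.9686/(1+0.111)^2 + 15.6634/(1+0.111)^3 + 18.9183/(1+0.111)^4 + 22.8495/(1+0.111)^5 + 338.7716/(1+0.111)^5 = 257.6510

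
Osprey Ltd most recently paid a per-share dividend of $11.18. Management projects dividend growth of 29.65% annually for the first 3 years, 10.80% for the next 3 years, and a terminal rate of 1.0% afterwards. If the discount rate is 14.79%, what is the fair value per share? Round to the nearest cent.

Three-stage DDM. Project D₁…D_6; terminal Gordon value at t=6 with g = 0.01; discount at r = 0.1479.
D_1 = 14.4949
D_2 = 18.7926
D_3 = 24.3646
D_4 = 26.9960
D_5 = 29.9115
D_6 = 33.1420
TV_6 = 33.4734/(0.1479−0.01) = 242.7369
P₀ = Σ Dₜ/(1+r)ᵗ + TV_6/(1+r)^6 = 194.1388

$194.14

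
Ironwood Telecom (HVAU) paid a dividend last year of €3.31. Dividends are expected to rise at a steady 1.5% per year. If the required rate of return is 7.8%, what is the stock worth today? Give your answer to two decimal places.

€53.33

Gordon growth model: P₀ = D₁/(r − g). D₁ = 3.31 × (1 + 0.015) = 3.3596.
P₀ = 3.3596 / (0.078 − 0.015) = 3.3596 / 0.063 = 53.3278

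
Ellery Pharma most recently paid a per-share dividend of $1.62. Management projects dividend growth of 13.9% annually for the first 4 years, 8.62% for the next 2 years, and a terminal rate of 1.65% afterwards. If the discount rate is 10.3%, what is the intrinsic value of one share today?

$31.62

Three-stage DDM. Project D₁…D_6; terminal Gordon value at t=6 with g = 0.0165; discount at r = 0.103.
D_1 = 1.8452
D_2 = 2.1017
D_3 = 2.3938
D_4 = 2.7265
D_5 = 2.9616
D_6 = 3.2168
TV_6 = 3.2699/(0.103−0.0165) = 37.8025
P₀ = Σ Dₜ/(1+r)ᵗ + TV_6/(1+r)^6 = 31.6194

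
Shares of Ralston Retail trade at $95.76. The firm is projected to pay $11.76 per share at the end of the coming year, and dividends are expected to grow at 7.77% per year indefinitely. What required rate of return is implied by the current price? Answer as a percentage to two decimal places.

Rearranging the constant-growth DDM: r = D₁/P₀ + g.
r = 11.7600 / 95.76 + 0.0777 = 0.12281 + 0.0777 = 0.20051

20.05%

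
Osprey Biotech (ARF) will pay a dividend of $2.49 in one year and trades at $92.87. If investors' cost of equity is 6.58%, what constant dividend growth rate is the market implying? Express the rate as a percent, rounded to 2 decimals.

From P₀ = D₁/(r − g), the implied growth is g = r − D₁/P₀.
g = 0.0658 − 2.49/92.87 = 0.0658 − 0.02681 = 0.03899

3.90%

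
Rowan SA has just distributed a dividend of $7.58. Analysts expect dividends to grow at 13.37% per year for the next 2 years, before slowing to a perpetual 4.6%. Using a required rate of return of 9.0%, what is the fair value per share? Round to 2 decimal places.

Two-stage DDM. Project D₁…D_2 at 0.1337, terminal growth 0.046, discount at r = 0.09.
D_1 = 8.5934
D_2 = 9.7424
Terminal value at t=2: TV = D_3/(r−g) = 10.1905/(0.09−0.046) = 231.6032
P₀ = 8.5934/(1+0.09)^1 + 9.7424/(1+0.09)^2 + 231.6032/(1+0.09)^2 = 211.0196

$211.02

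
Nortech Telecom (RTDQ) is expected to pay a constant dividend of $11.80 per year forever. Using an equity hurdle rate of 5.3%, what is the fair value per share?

Zero-growth DDM (perpetuity): P₀ = D/r = 11.80 / 0.053 = 222.6415

$222.64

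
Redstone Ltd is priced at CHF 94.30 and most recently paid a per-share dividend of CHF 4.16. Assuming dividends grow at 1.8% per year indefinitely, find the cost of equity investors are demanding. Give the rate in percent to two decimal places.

6.29%

Rearranging the constant-growth DDM: r = D₁/P₀ + g.
D₁ = 4.16 × (1 + 0.018) = 4.2349.
r = 4.2349 / 94.30 + 0.018 = 0.04491 + 0.018 = 0.06291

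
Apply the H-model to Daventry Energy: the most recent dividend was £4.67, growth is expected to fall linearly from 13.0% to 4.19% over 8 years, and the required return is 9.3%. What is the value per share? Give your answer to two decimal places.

H-model: P₀ = D₀[(1+g_L) + H(g_S−g_L)]/(r−g_L), with H = 8/2 = 4.
P₀ = 4.67 × [(1+0.0419) + 4×(0.13−0.0419)] / (0.093−0.0419)
   = 4.67 × 1.3943 / 0.0511 = 127.4243

£127.42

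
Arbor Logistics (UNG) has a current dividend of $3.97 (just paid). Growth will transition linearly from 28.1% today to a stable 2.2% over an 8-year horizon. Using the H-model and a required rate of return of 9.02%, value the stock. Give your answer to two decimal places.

$119.80

H-model: P₀ = D₀[(1+g_L) + H(g_S−g_L)]/(r−g_L), with H = 8/2 = 4.
P₀ = 3.97 × [(1+0.022) + 4×(0.281−0.022)] / (0.0902−0.022)
   = 3.97 × 2.0580 / 0.0682 = 119.7985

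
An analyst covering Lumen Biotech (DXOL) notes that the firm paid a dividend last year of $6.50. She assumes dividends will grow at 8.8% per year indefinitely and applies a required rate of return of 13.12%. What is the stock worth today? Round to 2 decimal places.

$163.70

Gordon growth model: P₀ = D₁/(r − g). D₁ = 6.50 × (1 + 0.088) = 7.0720.
P₀ = 7.0720 / (0.1312 − 0.088) = 7.0720 / 0.0432 = 163.7037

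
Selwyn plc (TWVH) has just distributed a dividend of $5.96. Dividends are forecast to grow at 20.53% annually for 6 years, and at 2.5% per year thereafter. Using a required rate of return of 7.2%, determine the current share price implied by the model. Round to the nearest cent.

Two-stage DDM. Project D₁…D_6 at 0.2053, terminal growth 0.025, discount at r = 0.072.
D_1 = 7.1836
D_2 = 8.6584
D_3 = 10.4359
D_4 = 12.5784
D_5 = 15.1608
D_6 = 18.2733
Terminal value at t=6: TV = D_7/(r−g) = 18.7301/(0.072−0.025) = 398.5137
P₀ = 7.1836/(1+0.072)^1 + 8.6584/(1+0.072)^2 + 10.4359/(1+0.072)^3 + 12.5784/(1+0.072)^4 + 15.1608/(1+0.072)^5 + 18.2733/(1+0.072)^6 + 398.5137/(1+0.072)^6 = 317.5687

$317.57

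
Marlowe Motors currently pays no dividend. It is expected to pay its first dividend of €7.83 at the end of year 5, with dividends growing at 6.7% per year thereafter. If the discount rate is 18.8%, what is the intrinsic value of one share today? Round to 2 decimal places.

€32.49

Deferred-dividend DDM. At t=4 the remaining stream is a growing perpetuity with first payment D_5 = 7.83.
V_4 = D_5/(r−g) = 7.83/(0.188−0.067) = 64.7107
P₀ = V_4/(1+r)^4 = 64.7107/(1+0.188)^4 = 32.4871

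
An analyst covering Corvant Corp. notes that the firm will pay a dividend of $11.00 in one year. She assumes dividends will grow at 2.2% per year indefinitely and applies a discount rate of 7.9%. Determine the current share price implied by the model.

Gordon growth model: P₀ = D₁/(r − g), with D₁ = 11.00 given directly.
P₀ = 11.0000 / (0.079 − 0.022) = 11.0000 / 0.057 = 192.9825

$192.98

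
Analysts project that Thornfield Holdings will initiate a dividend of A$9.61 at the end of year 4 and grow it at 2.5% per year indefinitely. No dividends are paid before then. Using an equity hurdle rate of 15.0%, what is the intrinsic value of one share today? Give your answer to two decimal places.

Deferred-dividend DDM. At t=3 the remaining stream is a growing perpetuity with first payment D_4 = 9.61.
V_3 = D_4/(r−g) = 9.61/(0.15−0.025) = 76.8800
P₀ = V_3/(1+r)^3 = 76.8800/(1+0.15)^3 = 50.5498

A$50.55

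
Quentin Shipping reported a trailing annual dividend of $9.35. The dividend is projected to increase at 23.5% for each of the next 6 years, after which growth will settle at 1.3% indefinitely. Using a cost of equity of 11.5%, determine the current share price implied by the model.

Two-stage DDM. Project D₁…D_6 at 0.235, terminal growth 0.013, discount at r = 0.115.
D_1 = 11.5472
D_2 = 14.2609
D_3 = 17.6122
D_4 = 21.7510
D_5 = 26.8625
D_6 = 33.1752
Terminal value at t=6: TV = D_7/(r−g) = 33.6065/(0.115−0.013) = 329.4751
P₀ = 11.5472/(1+0.115)^1 + 14.2609/(1+0.115)^2 + 17.6122/(1+0.115)^3 + 21.7510/(1+0.115)^4 + 26.8625/(1+0.115)^5 + 33.1752/(1+0.115)^6 + 329.4751/(1+0.115)^6 = 252.9217

$252.92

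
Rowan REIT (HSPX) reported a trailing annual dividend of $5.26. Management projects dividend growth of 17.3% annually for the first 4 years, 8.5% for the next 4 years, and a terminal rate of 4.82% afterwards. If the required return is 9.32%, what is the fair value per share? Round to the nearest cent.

$210.13

Three-stage DDM. Project D₁…D_8; terminal Gordon value at t=8 with g = 0.0482; discount at r = 0.0932.
D_1 = 6.1700
D_2 = 7.2374
D_3 = 8.4895
D_4 = 9.9581
D_5 = 10.8046
D_6 = 11.7230
D_7 = 12.7194
D_8 = 13.8006
TV_8 = 14.4657/(0.0932−0.0482) = 321.4611
P₀ = Σ Dₜ/(1+r)ᵗ + TV_8/(1+r)^8 = 210.1316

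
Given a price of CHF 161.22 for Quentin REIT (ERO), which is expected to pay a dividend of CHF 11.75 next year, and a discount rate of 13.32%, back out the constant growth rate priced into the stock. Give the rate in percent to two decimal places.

From P₀ = D₁/(r − g), the implied growth is g = r − D₁/P₀.
g = 0.1332 − 11.75/161.22 = 0.1332 − 0.07288 = 0.06032

6.03%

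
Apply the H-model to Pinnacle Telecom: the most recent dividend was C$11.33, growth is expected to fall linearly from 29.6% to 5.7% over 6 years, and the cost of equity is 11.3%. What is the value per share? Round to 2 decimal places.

C$358.92

H-model: P₀ = D₀[(1+g_L) + H(g_S−g_L)]/(r−g_L), with H = 6/2 = 3.
P₀ = 11.33 × [(1+0.057) + 3×(0.296−0.057)] / (0.113−0.057)
   = 11.33 × 1.7740 / 0.056 = 358.9182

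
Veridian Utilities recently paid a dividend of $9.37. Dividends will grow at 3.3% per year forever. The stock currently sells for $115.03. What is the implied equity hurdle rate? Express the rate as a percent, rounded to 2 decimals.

Rearranging the constant-growth DDM: r = D₁/P₀ + g.
D₁ = 9.37 × (1 + 0.033) = 9.6792.
r = 9.6792 / 115.03 + 0.033 = 0.08415 + 0.033 = 0.11715

11.71%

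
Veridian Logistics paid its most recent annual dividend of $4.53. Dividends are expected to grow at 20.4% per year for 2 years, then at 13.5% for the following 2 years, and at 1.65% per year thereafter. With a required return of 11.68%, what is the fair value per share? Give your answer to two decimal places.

$76.05

Three-stage DDM. Project D₁…D_4; terminal Gordon value at t=4 with g = 0.0165; discount at r = 0.1168.
D_1 = 5.4541
D_2 = 6.5668
D_3 = 7.4533
D_4 = 8.4595
TV_4 = 8.5990/(0.1168−0.0165) = 85.7333
P₀ = Σ Dₜ/(1+r)ᵗ + TV_4/(1+r)^4 = 76.0498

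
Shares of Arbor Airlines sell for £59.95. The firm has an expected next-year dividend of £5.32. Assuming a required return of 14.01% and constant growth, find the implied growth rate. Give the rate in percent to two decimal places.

5.14%

From P₀ = D₁/(r − g), the implied growth is g = r − D₁/P₀.
g = 0.1401 − 5.32/59.95 = 0.1401 − 0.08874 = 0.05136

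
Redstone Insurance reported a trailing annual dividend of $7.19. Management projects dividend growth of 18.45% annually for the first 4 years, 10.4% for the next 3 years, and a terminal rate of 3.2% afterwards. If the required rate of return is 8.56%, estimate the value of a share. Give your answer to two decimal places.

Three-stage DDM. Project D₁…D_7; terminal Gordon value at t=7 with g = 0.032; discount at r = 0.0856.
D_1 = 8.5166
D_2 = 10.0879
D_3 = 11.9491
D_4 = 14.1537
D_5 = 15.6257
D_6 = 17.2507
D_7 = 19.0448
TV_7 = 19.6542/(0.0856−0.032) = 366.6834
P₀ = Σ Dₜ/(1+r)ᵗ + TV_7/(1+r)^7 = 273.9028

$273.90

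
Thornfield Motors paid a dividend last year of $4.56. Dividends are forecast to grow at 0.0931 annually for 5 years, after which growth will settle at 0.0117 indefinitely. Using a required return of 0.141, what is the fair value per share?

$48.88

Two-stage DDM. Project D₁…D_5 at 0.0931, terminal growth 0.0117, discount at r = 0.141.
D_1 = 4.9845
D_2 = 5.4486
D_3 = 5.9559
D_4 = 6.5104
D_5 = 7.1165
Terminal value at t=5: TV = D_6/(r−g) = 7.1997/(0.141−0.0117) = 55.6823
P₀ = 4.9845/(1+0.141)^1 + 5.4486/(1+0.141)^2 + 5.9559/(1+0.141)^3 + 6.5104/(1+0.141)^4 + 7.1165/(1+0.141)^5 + 55.6823/(1+0.141)^5 = 48.8774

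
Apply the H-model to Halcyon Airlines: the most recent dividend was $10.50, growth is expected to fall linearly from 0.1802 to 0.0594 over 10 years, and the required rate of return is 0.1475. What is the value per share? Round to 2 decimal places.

$198.25

H-model: P₀ = D₀[(1+g_L) + H(g_S−g_L)]/(r−g_L), with H = 10/2 = 5.
P₀ = 10.50 × [(1+0.0594) + 5×(0.1802−0.0594)] / (0.1475−0.0594)
   = 10.50 × 1.6634 / 0.0881 = 198.2486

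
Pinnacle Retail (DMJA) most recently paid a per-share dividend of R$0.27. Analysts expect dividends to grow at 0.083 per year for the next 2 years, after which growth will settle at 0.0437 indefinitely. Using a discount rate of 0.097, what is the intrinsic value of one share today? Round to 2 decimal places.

Two-stage DDM. Project D₁…D_2 at 0.083, terminal growth 0.0437, discount at r = 0.097.
D_1 = 0.2924
D_2 = 0.3167
Terminal value at t=2: TV = D_3/(r−g) = 0.3305/(0.097−0.0437) = 6.2011
P₀ = 0.2924/(1+0.097)^1 + 0.3167/(1+0.097)^2 + 6.2011/(1+0.097)^2 = 5.6827

R$5.68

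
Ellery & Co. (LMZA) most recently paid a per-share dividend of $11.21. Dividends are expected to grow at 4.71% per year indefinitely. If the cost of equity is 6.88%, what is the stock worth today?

Gordon growth model: P₀ = D₁/(r − g). D₁ = 11.21 × (1 + 0.0471) = 11.7380.
P₀ = 11.7380 / (0.0688 − 0.0471) = 11.7380 / 0.0217 = 540.9212

$540.92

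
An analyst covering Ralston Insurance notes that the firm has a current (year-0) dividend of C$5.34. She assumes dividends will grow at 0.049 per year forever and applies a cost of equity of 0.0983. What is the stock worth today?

C$113.62

Gordon growth model: P₀ = D₁/(r − g). D₁ = 5.34 × (1 + 0.049) = 5.6017.
P₀ = 5.6017 / (0.0983 − 0.049) = 5.6017 / 0.0493 = 113.6239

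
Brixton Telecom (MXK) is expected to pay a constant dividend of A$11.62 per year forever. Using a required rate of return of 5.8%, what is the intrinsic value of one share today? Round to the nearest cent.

Zero-growth DDM (perpetuity): P₀ = D/r = 11.62 / 0.058 = 200.3448

A$200.34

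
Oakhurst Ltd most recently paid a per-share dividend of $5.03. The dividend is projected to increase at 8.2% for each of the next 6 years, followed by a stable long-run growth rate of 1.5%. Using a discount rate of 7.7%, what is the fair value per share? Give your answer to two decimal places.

Two-stage DDM. Project D₁…D_6 at 0.082, terminal growth 0.015, discount at r = 0.077.
D_1 = 5.4425
D_2 = 5.8887
D_3 = 6.3716
D_4 = 6.8941
D_5 = 7.4594
D_6 = 8.0711
Terminal value at t=6: TV = D_7/(r−g) = 8.1921/(0.077−0.015) = 132.1314
P₀ = 5.4425/(1+0.077)^1 + 5.8887/(1+0.077)^2 + 6.3716/(1+0.077)^3 + 6.8941/(1+0.077)^4 + 7.4594/(1+0.077)^5 + 8.0711/(1+0.077)^6 + 132.1314/(1+0.077)^6 = 115.3407

$115.34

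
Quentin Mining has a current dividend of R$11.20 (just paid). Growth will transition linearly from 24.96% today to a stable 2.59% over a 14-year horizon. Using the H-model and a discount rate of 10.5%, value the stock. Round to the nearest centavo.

R$366.98

H-model: P₀ = D₀[(1+g_L) + H(g_S−g_L)]/(r−g_L), with H = 14/2 = 7.
P₀ = 11.20 × [(1+0.0259) + 7×(0.2496−0.0259)] / (0.105−0.0259)
   = 11.20 × 2.5918 / 0.0791 = 366.9805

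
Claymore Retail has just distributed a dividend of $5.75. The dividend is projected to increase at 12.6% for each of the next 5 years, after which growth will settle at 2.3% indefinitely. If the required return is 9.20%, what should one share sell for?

Two-stage DDM. Project D₁…D_5 at 0.126, terminal growth 0.023, discount at r = 0.092.
D_1 = 6.4745
D_2 = 7.2903
D_3 = 8.2089
D_4 = 9.2432
D_5 = 10.4078
Terminal value at t=5: TV = D_6/(r−g) = 10.6472/(0.092−0.023) = 154.3073
P₀ = 6.4745/(1+0.092)^1 + 7.2903/(1+0.092)^2 + 8.2089/(1+0.092)^3 + 9.2432/(1+0.092)^4 + 10.4078/(1+0.092)^5 + 154.3073/(1+0.092)^5 = 130.9236

$130.92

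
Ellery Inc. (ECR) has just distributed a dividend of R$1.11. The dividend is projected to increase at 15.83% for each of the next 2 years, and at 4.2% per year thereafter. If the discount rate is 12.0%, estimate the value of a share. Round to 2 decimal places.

Two-stage DDM. Project D₁…D_2 at 0.1583, terminal growth 0.042, discount at r = 0.12.
D_1 = 1.2857
D_2 = 1.4892
Terminal value at t=2: TV = D_3/(r−g) = 1.5518/(0.12−0.042) = 19.8947
P₀ = 1.2857/(1+0.12)^1 + 1.4892/(1+0.12)^2 + 19.8947/(1+0.12)^2 = 18.1951

R$18.20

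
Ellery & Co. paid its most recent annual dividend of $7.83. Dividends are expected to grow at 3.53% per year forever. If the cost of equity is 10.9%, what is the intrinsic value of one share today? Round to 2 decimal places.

Gordon growth model: P₀ = D₁/(r − g). D₁ = 7.83 × (1 + 0.0353) = 8.1064.
P₀ = 8.1064 / (0.109 − 0.0353) = 8.1064 / 0.0737 = 109.9918

$109.99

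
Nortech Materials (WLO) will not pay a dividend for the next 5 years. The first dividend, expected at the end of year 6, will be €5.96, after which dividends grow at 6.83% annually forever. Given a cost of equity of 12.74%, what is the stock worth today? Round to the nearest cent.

€55.37

Deferred-dividend DDM. At t=5 the remaining stream is a growing perpetuity with first payment D_6 = 5.96.
V_5 = D_6/(r−g) = 5.96/(0.1274−0.0683) = 100.8460
P₀ = V_5/(1+r)^5 = 100.8460/(1+0.1274)^5 = 55.3692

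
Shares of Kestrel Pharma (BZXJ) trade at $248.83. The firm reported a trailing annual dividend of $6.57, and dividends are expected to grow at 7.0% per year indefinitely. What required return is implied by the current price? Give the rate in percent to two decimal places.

Rearranging the constant-growth DDM: r = D₁/P₀ + g.
D₁ = 6.57 × (1 + 0.07) = 7.0299.
r = 7.0299 / 248.83 + 0.07 = 0.02825 + 0.07 = 0.09825

9.83%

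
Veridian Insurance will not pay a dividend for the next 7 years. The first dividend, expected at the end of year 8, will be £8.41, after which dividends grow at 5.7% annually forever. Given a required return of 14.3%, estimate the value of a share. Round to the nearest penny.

£38.37

Deferred-dividend DDM. At t=7 the remaining stream is a growing perpetuity with first payment D_8 = 8.41.
V_7 = D_8/(r−g) = 8.41/(0.143−0.057) = 97.7907
P₀ = V_7/(1+r)^7 = 97.7907/(1+0.143)^7 = 38.3684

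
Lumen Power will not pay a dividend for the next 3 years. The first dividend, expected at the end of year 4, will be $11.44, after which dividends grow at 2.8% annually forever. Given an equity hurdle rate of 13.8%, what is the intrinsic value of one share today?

$70.57

Deferred-dividend DDM. At t=3 the remaining stream is a growing perpetuity with first payment D_4 = 11.44.
V_3 = D_4/(r−g) = 11.44/(0.138−0.028) = 104.0000
P₀ = V_3/(1+r)^3 = 104.0000/(1+0.138)^3 = 70.5678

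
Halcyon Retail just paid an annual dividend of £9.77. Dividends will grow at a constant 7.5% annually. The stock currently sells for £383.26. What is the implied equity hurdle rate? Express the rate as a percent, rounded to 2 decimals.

Rearranging the constant-growth DDM: r = D₁/P₀ + g.
D₁ = 9.77 × (1 + 0.075) = 10.5027.
r = 10.5027 / 383.26 + 0.075 = 0.02740 + 0.075 = 0.10240

10.24%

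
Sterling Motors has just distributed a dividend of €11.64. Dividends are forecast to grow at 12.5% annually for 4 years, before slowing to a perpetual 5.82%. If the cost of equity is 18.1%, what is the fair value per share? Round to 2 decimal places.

Two-stage DDM. Project D₁…D_4 at 0.125, terminal growth 0.0582, discount at r = 0.181.
D_1 = 13.0950
D_2 = 14.7319
D_3 = 16.5734
D_4 = 18.6450
Terminal value at t=4: TV = D_5/(r−g) = 19.7302/(0.181−0.0582) = 160.6691
P₀ = 13.0950/(1+0.181)^1 + 14.7319/(1+0.181)^2 + 16.5734/(1+0.181)^3 + 18.6450/(1+0.181)^4 + 160.6691/(1+0.181)^4 = 123.8872

€123.89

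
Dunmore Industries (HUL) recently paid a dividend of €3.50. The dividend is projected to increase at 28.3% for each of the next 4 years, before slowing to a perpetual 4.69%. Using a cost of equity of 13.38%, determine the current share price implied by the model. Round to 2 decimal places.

Two-stage DDM. Project D₁…D_4 at 0.283, terminal growth 0.0469, discount at r = 0.1338.
D_1 = 4.4905
D_2 = 5.7613
D_3 = 7.3918
D_4 = 9.4836
Terminal value at t=4: TV = D_5/(r−g) = 9.9284/(0.1338−0.0469) = 114.2510
P₀ = 4.4905/(1+0.1338)^1 + 5.7613/(1+0.1338)^2 + 7.3918/(1+0.1338)^3 + 9.4836/(1+0.1338)^4 + 114.2510/(1+0.1338)^4 = 88.3904

€88.39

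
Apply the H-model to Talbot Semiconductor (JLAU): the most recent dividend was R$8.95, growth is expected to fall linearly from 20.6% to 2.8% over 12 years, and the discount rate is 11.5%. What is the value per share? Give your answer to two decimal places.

R$215.62

H-model: P₀ = D₀[(1+g_L) + H(g_S−g_L)]/(r−g_L), with H = 12/2 = 6.
P₀ = 8.95 × [(1+0.028) + 6×(0.206−0.028)] / (0.115−0.028)
   = 8.95 × 2.0960 / 0.087 = 215.6230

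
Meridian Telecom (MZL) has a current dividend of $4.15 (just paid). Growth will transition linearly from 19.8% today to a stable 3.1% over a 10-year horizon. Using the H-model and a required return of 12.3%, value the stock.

$84.17

H-model: P₀ = D₀[(1+g_L) + H(g_S−g_L)]/(r−g_L), with H = 10/2 = 5.
P₀ = 4.15 × [(1+0.031) + 5×(0.198−0.031)] / (0.123−0.031)
   = 4.15 × 1.8660 / 0.092 = 84.1728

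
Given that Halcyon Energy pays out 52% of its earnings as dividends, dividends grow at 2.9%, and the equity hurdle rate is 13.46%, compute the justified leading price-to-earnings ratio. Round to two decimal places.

Justified leading P/E = b/(r−g) = 0.52/(0.1346−0.029) = 4.9242

4.92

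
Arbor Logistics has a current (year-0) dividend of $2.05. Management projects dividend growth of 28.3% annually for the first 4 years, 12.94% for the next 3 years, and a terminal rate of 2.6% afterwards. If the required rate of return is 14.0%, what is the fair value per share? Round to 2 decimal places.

$49.58

Three-stage DDM. Project D₁…D_7; terminal Gordon value at t=7 with g = 0.026; discount at r = 0.14.
D_1 = 2.6301
D_2 = 3.3745
D_3 = 4.3295
D_4 = 5.5547
D_5 = 6.2735
D_6 = 7.0853
D_7 = 8.0021
TV_7 = 8.2102/(0.14−0.026) = 72.0189
P₀ = Σ Dₜ/(1+r)ᵗ + TV_7/(1+r)^7 = 49.5804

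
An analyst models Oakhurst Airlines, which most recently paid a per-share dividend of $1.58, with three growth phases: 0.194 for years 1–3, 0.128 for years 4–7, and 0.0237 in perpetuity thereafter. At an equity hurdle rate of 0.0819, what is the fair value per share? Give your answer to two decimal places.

$59.37

Three-stage DDM. Project D₁…D_7; terminal Gordon value at t=7 with g = 0.0237; discount at r = 0.0819.
D_1 = 1.8865
D_2 = 2.2525
D_3 = 2.6895
D_4 = 3.0337
D_5 = 3.4221
D_6 = 3.8601
D_7 = 4.3542
TV_7 = 4.4574/(0.0819−0.0237) = 76.5872
P₀ = Σ Dₜ/(1+r)ᵗ + TV_7/(1+r)^7 = 59.3727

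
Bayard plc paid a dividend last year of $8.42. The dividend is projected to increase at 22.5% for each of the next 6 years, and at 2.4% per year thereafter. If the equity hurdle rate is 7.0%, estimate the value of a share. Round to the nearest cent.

$505.35

Two-stage DDM. Project D₁…D_6 at 0.225, terminal growth 0.024, discount at r = 0.07.
D_1 = 10.3145
D_2 = 12.6353
D_3 = 15.4782
D_4 = 18.9608
D_5 = 23.2270
D_6 = 28.4530
Terminal value at t=6: TV = D_7/(r−g) = 29.1359/(0.07−0.024) = 633.3893
P₀ = 10.3145/(1+0.07)^1 + 12.6353/(1+0.07)^2 + 15.4782/(1+0.07)^3 + 18.9608/(1+0.07)^4 + 23.2270/(1+0.07)^5 + 28.4530/(1+0.07)^6 + 633.3893/(1+0.07)^6 = 505.3498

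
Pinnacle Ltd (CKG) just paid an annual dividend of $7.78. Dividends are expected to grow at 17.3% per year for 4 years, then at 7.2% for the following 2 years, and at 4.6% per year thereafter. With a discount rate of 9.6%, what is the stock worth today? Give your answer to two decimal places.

Three-stage DDM. Project D₁…D_6; terminal Gordon value at t=6 with g = 0.046; discount at r = 0.096.
D_1 = 9.1259
D_2 = 10.7047
D_3 = 12.5566
D_4 = 14.7289
D_5 = 15.7894
D_6 = 16.9263
TV_6 = 17.7049/(0.096−0.046) = 354.0975
P₀ = Σ Dₜ/(1+r)ᵗ + TV_6/(1+r)^6 = 261.0292

$261.03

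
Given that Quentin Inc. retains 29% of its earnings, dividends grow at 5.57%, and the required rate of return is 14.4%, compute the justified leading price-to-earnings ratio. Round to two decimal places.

Payout ratio b = 1 − 0.29 = 0.71.
Justified leading P/E = b/(r−g) = 0.71/(0.144−0.0557) = 8.0408

8.04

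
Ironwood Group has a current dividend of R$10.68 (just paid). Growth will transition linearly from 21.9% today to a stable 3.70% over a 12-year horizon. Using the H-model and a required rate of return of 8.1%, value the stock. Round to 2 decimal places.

H-model: P₀ = D₀[(1+g_L) + H(g_S−g_L)]/(r−g_L), with H = 12/2 = 6.
P₀ = 10.68 × [(1+0.037) + 6×(0.219−0.037)] / (0.081−0.037)
   = 10.68 × 2.1290 / 0.044 = 516.7664

R$516.77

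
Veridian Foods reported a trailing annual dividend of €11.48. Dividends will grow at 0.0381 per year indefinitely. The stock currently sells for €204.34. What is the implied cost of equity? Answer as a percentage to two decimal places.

Rearranging the constant-growth DDM: r = D₁/P₀ + g.
D₁ = 11.48 × (1 + 0.0381) = 11.9174.
r = 11.9174 / 204.34 + 0.0381 = 0.05832 + 0.0381 = 0.09642

9.64%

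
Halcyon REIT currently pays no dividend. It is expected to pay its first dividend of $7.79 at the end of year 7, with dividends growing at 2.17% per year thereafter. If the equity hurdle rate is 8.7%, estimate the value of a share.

Deferred-dividend DDM. At t=6 the remaining stream is a growing perpetuity with first payment D_7 = 7.79.
V_6 = D_7/(r−g) = 7.79/(0.087−0.0217) = 119.2956
P₀ = V_6/(1+r)^6 = 119.2956/(1+0.087)^6 = 72.3181

$72.32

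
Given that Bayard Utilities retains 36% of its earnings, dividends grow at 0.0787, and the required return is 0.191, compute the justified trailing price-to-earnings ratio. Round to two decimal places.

Payout ratio b = 1 − 0.36 = 0.64.
Justified trailing P/E = b(1+g)/(r−g) = 0.64×(1+0.0787)/(0.191−0.0787) = 6.1475

6.15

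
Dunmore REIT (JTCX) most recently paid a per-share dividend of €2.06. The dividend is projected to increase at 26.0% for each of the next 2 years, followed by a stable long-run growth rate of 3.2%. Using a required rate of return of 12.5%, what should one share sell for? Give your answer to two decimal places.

Two-stage DDM. Project D₁…D_2 at 0.26, terminal growth 0.032, discount at r = 0.125.
D_1 = 2.5956
D_2 = 3.2705
Terminal value at t=2: TV = D_3/(r−g) = 3.3751/(0.125−0.032) = 36.2915
P₀ = 2.5956/(1+0.125)^1 + 3.2705/(1+0.125)^2 + 36.2915/(1+0.125)^2 = 33.5660

€33.57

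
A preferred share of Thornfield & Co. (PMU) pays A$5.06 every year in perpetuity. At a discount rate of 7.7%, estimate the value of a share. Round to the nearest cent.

A$65.71

Zero-growth DDM (perpetuity): P₀ = D/r = 5.06 / 0.077 = 65.7143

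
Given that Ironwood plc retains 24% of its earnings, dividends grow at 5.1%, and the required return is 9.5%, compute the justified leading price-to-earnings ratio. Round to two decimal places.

Payout ratio b = 1 − 0.24 = 0.76.
Justified leading P/E = b/(r−g) = 0.76/(0.095−0.051) = 17.2727

17.27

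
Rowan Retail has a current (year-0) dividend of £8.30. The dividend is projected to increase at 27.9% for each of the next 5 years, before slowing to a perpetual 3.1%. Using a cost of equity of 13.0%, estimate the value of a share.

£221.67

Two-stage DDM. Project D₁…D_5 at 0.279, terminal growth 0.031, discount at r = 0.13.
D_1 = 10.6157
D_2 = 13.5775
D_3 = 17.3656
D_4 = 22.2106
D_5 = 28.4074
Terminal value at t=5: TV = D_6/(r−g) = 29.2880/(0.13−0.031) = 295.8382
P₀ = 10.6157/(1+0.13)^1 + 13.5775/(1+0.13)^2 + 17.3656/(1+0.13)^3 + 22.2106/(1+0.13)^4 + 28.4074/(1+0.13)^5 + 295.8382/(1+0.13)^5 = 221.6725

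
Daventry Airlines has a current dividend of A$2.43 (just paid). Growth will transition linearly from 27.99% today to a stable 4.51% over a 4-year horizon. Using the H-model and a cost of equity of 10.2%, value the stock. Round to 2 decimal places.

A$64.69

H-model: P₀ = D₀[(1+g_L) + H(g_S−g_L)]/(r−g_L), with H = 4/2 = 2.
P₀ = 2.43 × [(1+0.0451) + 2×(0.2799−0.0451)] / (0.102−0.0451)
   = 2.43 × 1.5147 / 0.0569 = 64.6875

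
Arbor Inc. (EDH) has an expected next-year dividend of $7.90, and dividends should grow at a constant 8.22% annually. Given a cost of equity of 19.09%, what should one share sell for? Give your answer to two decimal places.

Gordon growth model: P₀ = D₁/(r − g), with D₁ = 7.90 given directly.
P₀ = 7.9000 / (0.1909 − 0.0822) = 7.9000 / 0.1087 = 72.6771

$72.68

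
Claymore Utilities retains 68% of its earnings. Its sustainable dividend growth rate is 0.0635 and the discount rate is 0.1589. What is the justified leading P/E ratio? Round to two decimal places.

Payout ratio b = 1 − 0.68 = 0.32.
Justified leading P/E = b/(r−g) = 0.32/(0.1589−0.0635) = 3.3543

3.35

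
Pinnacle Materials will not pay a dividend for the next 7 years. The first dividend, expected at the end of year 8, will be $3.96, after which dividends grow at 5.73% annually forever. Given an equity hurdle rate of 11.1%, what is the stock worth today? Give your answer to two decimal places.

$35.30

Deferred-dividend DDM. At t=7 the remaining stream is a growing perpetuity with first payment D_8 = 3.96.
V_7 = D_8/(r−g) = 3.96/(0.111−0.0573) = 73.7430
P₀ = V_7/(1+r)^7 = 73.7430/(1+0.111)^7 = 35.2958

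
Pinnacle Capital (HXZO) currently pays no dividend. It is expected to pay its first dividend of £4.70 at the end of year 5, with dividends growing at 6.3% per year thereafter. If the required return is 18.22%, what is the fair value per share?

£20.19

Deferred-dividend DDM. At t=4 the remaining stream is a growing perpetuity with first payment D_5 = 4.70.
V_4 = D_5/(r−g) = 4.70/(0.1822−0.063) = 39.4295
P₀ = V_4/(1+r)^4 = 39.4295/(1+0.1822)^4 = 20.1863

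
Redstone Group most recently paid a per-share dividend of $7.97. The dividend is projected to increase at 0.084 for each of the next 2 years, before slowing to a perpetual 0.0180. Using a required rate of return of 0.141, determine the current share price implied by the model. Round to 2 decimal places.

Two-stage DDM. Project D₁…D_2 at 0.084, terminal growth 0.018, discount at r = 0.141.
D_1 = 8.6395
D_2 = 9.3652
Terminal value at t=2: TV = D_3/(r−g) = 9.5338/(0.141−0.018) = 77.5103
P₀ = 8.6395/(1+0.141)^1 + 9.3652/(1+0.141)^2 + 77.5103/(1+0.141)^2 = 74.3026

$74.30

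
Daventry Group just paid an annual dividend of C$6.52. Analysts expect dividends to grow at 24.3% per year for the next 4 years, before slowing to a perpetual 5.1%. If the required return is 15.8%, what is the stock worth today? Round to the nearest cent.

C$116.25

Two-stage DDM. Project D₁…D_4 at 0.243, terminal growth 0.051, discount at r = 0.158.
D_1 = 8.1044
D_2 = 10.0737
D_3 = 12.5216
D_4 = 15.5644
Terminal value at t=4: TV = D_5/(r−g) = 16.3582/(0.158−0.051) = 152.8801
P₀ = 8.1044/(1+0.158)^1 + 10.0737/(1+0.158)^2 + 12.5216/(1+0.158)^3 + 15.5644/(1+0.158)^4 + 152.8801/(1+0.158)^4 = 116.2494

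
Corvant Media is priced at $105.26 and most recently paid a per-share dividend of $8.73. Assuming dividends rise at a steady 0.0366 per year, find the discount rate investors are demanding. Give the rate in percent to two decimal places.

12.26%

Rearranging the constant-growth DDM: r = D₁/P₀ + g.
D₁ = 8.73 × (1 + 0.0366) = 9.0495.
r = 9.0495 / 105.26 + 0.0366 = 0.08597 + 0.0366 = 0.12257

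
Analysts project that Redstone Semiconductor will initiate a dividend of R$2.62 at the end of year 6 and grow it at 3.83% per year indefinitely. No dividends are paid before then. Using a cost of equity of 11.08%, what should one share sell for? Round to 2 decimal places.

R$21.37

Deferred-dividend DDM. At t=5 the remaining stream is a growing perpetuity with first payment D_6 = 2.62.
V_5 = D_6/(r−g) = 2.62/(0.1108−0.0383) = 36.1379
P₀ = V_5/(1+r)^5 = 36.1379/(1+0.1108)^5 = 21.3690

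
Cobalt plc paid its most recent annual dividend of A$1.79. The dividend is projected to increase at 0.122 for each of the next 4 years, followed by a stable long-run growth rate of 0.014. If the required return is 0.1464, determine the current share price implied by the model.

Two-stage DDM. Project D₁…D_4 at 0.122, terminal growth 0.014, discount at r = 0.1464.
D_1 = 2.0084
D_2 = 2.2534
D_3 = 2.5283
D_4 = 2.8368
Terminal value at t=4: TV = D_5/(r−g) = 2.8765/(0.1464−0.014) = 21.7257
P₀ = 2.0084/(1+0.1464)^1 + 2.2534/(1+0.1464)^2 + 2.5283/(1+0.1464)^3 + 2.8368/(1+0.1464)^4 + 21.7257/(1+0.1464)^4 = 19.3656

A$19.37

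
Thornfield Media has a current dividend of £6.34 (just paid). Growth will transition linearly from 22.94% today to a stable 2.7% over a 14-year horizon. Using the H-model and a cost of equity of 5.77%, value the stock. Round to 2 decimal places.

£504.68

H-model: P₀ = D₀[(1+g_L) + H(g_S−g_L)]/(r−g_L), with H = 14/2 = 7.
P₀ = 6.34 × [(1+0.027) + 7×(0.2294−0.027)] / (0.0577−0.027)
   = 6.34 × 2.4438 / 0.0307 = 504.6805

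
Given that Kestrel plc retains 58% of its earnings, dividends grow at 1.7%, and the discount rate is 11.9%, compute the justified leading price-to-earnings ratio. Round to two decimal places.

Payout ratio b = 1 − 0.58 = 0.42.
Justified leading P/E = b/(r−g) = 0.42/(0.119−0.017) = 4.1176

4.12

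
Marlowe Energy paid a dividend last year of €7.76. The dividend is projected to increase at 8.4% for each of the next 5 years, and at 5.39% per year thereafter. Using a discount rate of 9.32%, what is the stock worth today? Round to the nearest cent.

Two-stage DDM. Project D₁…D_5 at 0.084, terminal growth 0.0539, discount at r = 0.0932.
D_1 = 8.4118
D_2 = 9.1184
D_3 = 9.8844
D_4 = 10.7147
D_5 = 11.6147
Terminal value at t=5: TV = D_6/(r−g) = 12.2407/(0.0932−0.0539) = 311.4691
P₀ = 8.4118/(1+0.0932)^1 + 9.1184/(1+0.0932)^2 + 9.8844/(1+0.0932)^3 + 10.7147/(1+0.0932)^4 + 11.6147/(1+0.0932)^5 + 311.4691/(1+0.0932)^5 = 237.3194

€237.32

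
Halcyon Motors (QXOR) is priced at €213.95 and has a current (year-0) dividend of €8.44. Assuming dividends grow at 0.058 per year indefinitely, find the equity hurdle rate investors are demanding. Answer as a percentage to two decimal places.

Rearranging the constant-growth DDM: r = D₁/P₀ + g.
D₁ = 8.44 × (1 + 0.058) = 8.9295.
r = 8.9295 / 213.95 + 0.058 = 0.04174 + 0.058 = 0.09974

9.97%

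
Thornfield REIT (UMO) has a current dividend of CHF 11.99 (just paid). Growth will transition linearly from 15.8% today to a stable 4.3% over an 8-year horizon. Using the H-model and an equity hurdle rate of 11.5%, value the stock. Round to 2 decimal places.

CHF 250.29

H-model: P₀ = D₀[(1+g_L) + H(g_S−g_L)]/(r−g_L), with H = 8/2 = 4.
P₀ = 11.99 × [(1+0.043) + 4×(0.158−0.043)] / (0.115−0.043)
   = 11.99 × 1.5030 / 0.072 = 250.2912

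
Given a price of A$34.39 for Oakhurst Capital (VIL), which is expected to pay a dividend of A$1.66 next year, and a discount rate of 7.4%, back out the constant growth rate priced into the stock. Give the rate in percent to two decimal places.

From P₀ = D₁/(r − g), the implied growth is g = r − D₁/P₀.
g = 0.074 − 1.66/34.39 = 0.074 − 0.04827 = 0.02573

2.57%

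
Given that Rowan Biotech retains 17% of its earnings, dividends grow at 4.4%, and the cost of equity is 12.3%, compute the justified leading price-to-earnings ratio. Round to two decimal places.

Payout ratio b = 1 − 0.17 = 0.83.
Justified leading P/E = b/(r−g) = 0.83/(0.123−0.044) = 10.5063

10.51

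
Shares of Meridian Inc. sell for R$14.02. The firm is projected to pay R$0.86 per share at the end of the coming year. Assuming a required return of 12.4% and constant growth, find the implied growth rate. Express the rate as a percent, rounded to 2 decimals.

From P₀ = D₁/(r − g), the implied growth is g = r − D₁/P₀.
g = 0.124 − 0.86/14.02 = 0.124 − 0.06134 = 0.06266

6.27%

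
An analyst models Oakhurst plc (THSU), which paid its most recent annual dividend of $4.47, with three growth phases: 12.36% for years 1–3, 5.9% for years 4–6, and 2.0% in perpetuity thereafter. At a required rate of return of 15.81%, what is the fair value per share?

Three-stage DDM. Project D₁…D_6; terminal Gordon value at t=6 with g = 0.02; discount at r = 0.1581.
D_1 = 5.0225
D_2 = 5.6433
D_3 = 6.3408
D_4 = 6.7149
D_5 = 7.1111
D_6 = 7.5306
TV_6 = 7.6812/(0.1581−0.02) = 55.6208
P₀ = Σ Dₜ/(1+r)ᵗ + TV_6/(1+r)^6 = 45.9495

$45.95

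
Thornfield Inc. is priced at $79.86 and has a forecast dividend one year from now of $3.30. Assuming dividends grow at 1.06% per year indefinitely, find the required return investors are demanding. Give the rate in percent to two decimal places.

Rearranging the constant-growth DDM: r = D₁/P₀ + g.
r = 3.3000 / 79.86 + 0.0106 = 0.04132 + 0.0106 = 0.05192

5.19%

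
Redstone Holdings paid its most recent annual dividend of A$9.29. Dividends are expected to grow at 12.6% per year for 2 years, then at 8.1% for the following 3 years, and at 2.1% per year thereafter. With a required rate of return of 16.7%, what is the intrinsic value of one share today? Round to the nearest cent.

A$87.99

Three-stage DDM. Project D₁…D_5; terminal Gordon value at t=5 with g = 0.021; discount at r = 0.167.
D_1 = 10.4605
D_2 = 11.7786
D_3 = 12.7326
D_4 = 13.7640
D_5 = 14.8789
TV_5 = 15.1913/(0.167−0.021) = 104.0501
P₀ = Σ Dₜ/(1+r)ᵗ + TV_5/(1+r)^5 = 87.9903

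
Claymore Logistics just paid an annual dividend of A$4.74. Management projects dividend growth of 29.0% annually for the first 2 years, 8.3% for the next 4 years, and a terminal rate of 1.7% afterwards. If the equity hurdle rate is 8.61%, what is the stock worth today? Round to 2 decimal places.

Three-stage DDM. Project D₁…D_6; terminal Gordon value at t=6 with g = 0.017; discount at r = 0.0861.
D_1 = 6.1146
D_2 = 7.8878
D_3 = 8.5425
D_4 = 9.2516
D_5 = 10.0194
D_6 = 10.8510
TV_6 = 11.0355/(0.0861−0.017) = 159.7035
P₀ = Σ Dₜ/(1+r)ᵗ + TV_6/(1+r)^6 = 136.1697

A$136.17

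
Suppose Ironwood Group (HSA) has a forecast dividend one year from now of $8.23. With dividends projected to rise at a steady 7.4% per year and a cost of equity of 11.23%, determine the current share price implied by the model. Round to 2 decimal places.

Gordon growth model: P₀ = D₁/(r − g), with D₁ = 8.23 given directly.
P₀ = 8.2300 / (0.1123 − 0.074) = 8.2300 / 0.0383 = 214.8825

$214.88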